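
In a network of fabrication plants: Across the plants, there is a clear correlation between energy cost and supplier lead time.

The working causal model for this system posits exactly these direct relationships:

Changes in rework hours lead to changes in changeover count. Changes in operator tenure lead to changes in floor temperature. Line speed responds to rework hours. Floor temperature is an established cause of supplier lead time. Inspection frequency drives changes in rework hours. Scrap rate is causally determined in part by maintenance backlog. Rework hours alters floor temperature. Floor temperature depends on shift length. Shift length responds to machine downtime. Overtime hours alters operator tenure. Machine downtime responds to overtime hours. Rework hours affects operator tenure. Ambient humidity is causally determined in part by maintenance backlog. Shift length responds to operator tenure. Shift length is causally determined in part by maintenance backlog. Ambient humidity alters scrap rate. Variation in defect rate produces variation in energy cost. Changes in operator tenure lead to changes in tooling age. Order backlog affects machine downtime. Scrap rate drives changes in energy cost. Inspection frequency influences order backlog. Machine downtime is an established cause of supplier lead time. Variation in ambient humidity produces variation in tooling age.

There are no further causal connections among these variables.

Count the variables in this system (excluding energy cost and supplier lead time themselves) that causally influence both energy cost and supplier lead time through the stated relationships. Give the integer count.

1

The common causes are: maintenance backlog (to energy cost via maintenance backlog → scrap rate → energy cost; to supplier lead time via maintenance backlog → shift length → floor temperature → supplier lead time).
Every other variable lacks a causal path to at least one of energy cost and supplier lead time.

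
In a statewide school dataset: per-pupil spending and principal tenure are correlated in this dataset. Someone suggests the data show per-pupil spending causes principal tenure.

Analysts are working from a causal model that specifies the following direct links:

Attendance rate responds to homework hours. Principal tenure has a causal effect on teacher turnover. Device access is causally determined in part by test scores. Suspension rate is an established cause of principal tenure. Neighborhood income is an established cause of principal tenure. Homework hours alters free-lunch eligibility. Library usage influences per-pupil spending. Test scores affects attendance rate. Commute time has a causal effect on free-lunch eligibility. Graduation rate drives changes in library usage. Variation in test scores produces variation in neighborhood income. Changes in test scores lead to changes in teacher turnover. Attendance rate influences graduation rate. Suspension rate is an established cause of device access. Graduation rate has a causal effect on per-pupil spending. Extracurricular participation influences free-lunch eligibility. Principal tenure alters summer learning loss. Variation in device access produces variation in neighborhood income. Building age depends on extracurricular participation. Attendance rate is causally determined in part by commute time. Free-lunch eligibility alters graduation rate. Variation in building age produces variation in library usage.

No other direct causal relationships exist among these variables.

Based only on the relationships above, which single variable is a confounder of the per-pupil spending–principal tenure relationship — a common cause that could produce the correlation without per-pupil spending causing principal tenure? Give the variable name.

Test scores has a causal path to per-pupil spending (test scores → attendance rate → graduation rate → per-pupil spending) and a separate causal path to principal tenure (test scores → neighborhood income → principal tenure), so it is a common cause of both.
No stated relationship gives per-pupil spending a causal route to principal tenure, so the correlation is explained by the shared upstream cause rather than a direct effect.

test scores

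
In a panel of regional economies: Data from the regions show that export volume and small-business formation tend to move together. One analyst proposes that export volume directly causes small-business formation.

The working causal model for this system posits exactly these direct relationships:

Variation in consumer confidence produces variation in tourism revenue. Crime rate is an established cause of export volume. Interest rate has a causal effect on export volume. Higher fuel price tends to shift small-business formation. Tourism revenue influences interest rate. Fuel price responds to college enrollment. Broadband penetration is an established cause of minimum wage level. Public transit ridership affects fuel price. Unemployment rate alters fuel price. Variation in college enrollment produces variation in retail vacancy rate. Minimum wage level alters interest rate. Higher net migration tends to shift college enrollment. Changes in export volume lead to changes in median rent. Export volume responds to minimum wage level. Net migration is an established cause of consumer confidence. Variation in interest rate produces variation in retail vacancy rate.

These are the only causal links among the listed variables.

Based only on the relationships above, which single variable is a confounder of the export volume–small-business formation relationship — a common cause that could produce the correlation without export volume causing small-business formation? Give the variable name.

net migration

Net migration has a causal path to export volume (net migration → consumer confidence → tourism revenue → interest rate → export volume) and a separate causal path to small-business formation (net migration → college enrollment → fuel price → small-business formation), so it is a common cause of both.
No stated relationship gives export volume a causal route to small-business formation, so the correlation is explained by the shared upstream cause rather than a direct effect.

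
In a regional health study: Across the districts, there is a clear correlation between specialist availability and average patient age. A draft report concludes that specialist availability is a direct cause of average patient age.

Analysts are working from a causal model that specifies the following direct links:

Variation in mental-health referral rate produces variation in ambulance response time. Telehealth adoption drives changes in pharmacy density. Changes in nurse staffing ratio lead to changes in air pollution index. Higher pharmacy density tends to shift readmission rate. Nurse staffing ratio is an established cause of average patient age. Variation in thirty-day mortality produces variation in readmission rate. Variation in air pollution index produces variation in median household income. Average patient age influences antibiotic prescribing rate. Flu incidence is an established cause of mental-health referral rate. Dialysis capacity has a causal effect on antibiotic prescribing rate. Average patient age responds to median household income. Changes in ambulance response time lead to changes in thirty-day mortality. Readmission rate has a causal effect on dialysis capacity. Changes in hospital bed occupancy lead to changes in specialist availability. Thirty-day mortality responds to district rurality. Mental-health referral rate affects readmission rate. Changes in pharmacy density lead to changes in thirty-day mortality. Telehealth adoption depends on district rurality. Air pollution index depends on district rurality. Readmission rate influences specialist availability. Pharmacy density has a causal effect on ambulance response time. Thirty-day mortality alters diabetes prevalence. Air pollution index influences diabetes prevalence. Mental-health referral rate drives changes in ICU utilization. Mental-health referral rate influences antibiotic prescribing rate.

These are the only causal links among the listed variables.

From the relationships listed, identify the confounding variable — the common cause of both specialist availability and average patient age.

district rurality

District rurality has a causal path to specialist availability (district rurality → thirty-day mortality → readmission rate → specialist availability) and a separate causal path to average patient age (district rurality → air pollution index → median household income → average patient age), so it is a common cause of both.
No stated relationship gives specialist availability a causal route to average patient age, so the correlation is explained by the shared upstream cause rather than a direct effect.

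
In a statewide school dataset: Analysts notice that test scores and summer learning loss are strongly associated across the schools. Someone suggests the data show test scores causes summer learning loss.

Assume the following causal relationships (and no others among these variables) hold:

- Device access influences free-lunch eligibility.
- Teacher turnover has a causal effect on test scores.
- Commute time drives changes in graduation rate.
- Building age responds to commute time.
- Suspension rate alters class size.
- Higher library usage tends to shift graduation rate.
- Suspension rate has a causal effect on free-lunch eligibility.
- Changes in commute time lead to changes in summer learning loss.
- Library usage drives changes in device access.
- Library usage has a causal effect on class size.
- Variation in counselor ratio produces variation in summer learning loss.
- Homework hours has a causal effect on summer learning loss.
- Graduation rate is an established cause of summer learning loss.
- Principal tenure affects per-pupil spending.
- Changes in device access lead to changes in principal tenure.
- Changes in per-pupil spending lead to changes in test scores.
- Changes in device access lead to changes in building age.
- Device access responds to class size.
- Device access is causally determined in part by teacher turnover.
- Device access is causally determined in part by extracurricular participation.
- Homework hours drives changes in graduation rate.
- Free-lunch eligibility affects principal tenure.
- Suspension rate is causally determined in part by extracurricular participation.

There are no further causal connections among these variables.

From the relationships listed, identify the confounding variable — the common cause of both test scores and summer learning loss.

Library usage has a causal path to test scores (library usage → device access → principal tenure → per-pupil spending → test scores) and a separate causal path to summer learning loss (library usage → graduation rate → summer learning loss), so it is a common cause of both.
No stated relationship gives test scores a causal route to summer learning loss, so the correlation is explained by the shared upstream cause rather than a direct effect.

library usage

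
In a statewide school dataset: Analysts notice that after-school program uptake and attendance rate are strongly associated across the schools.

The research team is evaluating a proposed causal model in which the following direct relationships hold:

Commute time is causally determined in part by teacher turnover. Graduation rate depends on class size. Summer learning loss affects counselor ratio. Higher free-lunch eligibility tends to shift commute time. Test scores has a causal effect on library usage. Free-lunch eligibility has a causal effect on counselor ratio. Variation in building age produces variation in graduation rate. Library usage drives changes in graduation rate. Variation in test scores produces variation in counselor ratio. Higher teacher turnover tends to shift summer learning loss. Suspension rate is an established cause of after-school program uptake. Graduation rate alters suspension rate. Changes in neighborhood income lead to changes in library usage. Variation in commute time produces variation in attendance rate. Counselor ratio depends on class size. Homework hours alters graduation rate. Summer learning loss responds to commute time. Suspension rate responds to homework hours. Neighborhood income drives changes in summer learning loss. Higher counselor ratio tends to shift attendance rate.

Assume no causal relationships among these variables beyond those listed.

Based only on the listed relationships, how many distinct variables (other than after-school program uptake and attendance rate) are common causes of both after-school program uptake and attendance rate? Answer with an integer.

The common causes are: class size (to after-school program uptake via class size → graduation rate → suspension rate → after-school program uptake; to attendance rate via class size → counselor ratio → attendance rate); neighborhood income (to after-school program uptake via neighborhood income → library usage → graduation rate → suspension rate → after-school program uptake; to attendance rate via neighborhood income → summer learning loss → counselor ratio → attendance rate); test scores (to after-school program uptake via test scores → library usage → graduation rate → suspension rate → after-school program uptake; to attendance rate via test scores → counselor ratio → attendance rate).
Every other variable lacks a causal path to at least one of after-school program uptake and attendance rate.

3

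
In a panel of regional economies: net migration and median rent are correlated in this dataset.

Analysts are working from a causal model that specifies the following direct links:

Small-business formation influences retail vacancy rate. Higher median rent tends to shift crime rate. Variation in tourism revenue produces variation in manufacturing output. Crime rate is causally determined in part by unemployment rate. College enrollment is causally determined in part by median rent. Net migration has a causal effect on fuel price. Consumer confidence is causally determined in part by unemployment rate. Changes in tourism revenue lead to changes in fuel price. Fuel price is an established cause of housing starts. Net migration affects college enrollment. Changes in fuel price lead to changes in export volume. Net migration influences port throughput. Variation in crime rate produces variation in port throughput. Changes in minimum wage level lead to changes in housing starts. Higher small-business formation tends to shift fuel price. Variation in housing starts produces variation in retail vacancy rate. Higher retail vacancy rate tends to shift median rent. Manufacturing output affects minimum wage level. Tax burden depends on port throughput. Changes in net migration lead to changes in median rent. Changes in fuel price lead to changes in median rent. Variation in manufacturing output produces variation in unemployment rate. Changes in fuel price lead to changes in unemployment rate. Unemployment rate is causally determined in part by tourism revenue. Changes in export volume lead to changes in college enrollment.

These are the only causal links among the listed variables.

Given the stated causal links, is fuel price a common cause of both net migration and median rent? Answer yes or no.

Fuel price has no stated causal path to net migration. A confounder must cause both variables, so fuel price does not qualify.

no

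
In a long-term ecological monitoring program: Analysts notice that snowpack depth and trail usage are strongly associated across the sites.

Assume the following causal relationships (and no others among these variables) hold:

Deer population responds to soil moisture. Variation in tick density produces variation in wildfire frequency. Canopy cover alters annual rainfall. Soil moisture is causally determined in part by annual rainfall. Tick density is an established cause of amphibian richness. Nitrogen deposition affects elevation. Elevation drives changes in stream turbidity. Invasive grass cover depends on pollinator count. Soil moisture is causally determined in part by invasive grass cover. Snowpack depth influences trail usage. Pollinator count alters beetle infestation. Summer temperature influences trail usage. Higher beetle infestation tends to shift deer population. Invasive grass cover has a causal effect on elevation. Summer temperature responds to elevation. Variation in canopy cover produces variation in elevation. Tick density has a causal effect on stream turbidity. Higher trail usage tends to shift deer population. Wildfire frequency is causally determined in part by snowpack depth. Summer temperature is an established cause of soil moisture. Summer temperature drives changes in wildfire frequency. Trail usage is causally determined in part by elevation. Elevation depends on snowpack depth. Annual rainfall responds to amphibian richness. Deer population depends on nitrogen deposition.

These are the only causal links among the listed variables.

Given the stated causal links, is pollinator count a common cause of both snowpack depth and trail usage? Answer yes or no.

no

Pollinator count has no stated causal path to snowpack depth. A confounder must cause both variables, so pollinator count does not qualify.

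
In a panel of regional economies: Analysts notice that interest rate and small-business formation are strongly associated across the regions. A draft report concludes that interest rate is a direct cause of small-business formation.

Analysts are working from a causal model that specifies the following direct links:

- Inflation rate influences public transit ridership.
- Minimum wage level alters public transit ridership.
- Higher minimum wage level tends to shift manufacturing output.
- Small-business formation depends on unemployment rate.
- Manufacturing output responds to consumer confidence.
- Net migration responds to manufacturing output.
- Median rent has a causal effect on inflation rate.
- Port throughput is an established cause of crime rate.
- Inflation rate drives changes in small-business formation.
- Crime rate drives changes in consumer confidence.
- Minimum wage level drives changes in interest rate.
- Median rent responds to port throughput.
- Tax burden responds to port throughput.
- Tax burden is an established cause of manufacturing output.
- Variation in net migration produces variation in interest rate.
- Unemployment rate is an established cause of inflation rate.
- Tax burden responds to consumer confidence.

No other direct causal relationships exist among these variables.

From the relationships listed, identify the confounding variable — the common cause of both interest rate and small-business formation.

port throughput

Port throughput has a causal path to interest rate (port throughput → tax burden → manufacturing output → net migration → interest rate) and a separate causal path to small-business formation (port throughput → median rent → inflation rate → small-business formation), so it is a common cause of both.
No stated relationship gives interest rate a causal route to small-business formation, so the correlation is explained by the shared upstream cause rather than a direct effect.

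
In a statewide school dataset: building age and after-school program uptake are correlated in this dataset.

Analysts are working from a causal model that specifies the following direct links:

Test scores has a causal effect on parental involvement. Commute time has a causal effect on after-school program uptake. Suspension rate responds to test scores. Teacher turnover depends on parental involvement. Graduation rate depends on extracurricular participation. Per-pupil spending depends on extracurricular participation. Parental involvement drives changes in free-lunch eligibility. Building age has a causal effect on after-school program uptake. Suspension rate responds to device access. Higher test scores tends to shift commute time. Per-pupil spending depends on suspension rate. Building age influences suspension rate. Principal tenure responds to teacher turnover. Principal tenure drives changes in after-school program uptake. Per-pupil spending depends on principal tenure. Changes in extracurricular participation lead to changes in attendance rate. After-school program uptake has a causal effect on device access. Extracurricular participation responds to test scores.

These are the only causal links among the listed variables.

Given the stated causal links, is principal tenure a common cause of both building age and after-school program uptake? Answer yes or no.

Principal tenure has no stated causal path to building age. A confounder must cause both variables, so principal tenure does not qualify.

no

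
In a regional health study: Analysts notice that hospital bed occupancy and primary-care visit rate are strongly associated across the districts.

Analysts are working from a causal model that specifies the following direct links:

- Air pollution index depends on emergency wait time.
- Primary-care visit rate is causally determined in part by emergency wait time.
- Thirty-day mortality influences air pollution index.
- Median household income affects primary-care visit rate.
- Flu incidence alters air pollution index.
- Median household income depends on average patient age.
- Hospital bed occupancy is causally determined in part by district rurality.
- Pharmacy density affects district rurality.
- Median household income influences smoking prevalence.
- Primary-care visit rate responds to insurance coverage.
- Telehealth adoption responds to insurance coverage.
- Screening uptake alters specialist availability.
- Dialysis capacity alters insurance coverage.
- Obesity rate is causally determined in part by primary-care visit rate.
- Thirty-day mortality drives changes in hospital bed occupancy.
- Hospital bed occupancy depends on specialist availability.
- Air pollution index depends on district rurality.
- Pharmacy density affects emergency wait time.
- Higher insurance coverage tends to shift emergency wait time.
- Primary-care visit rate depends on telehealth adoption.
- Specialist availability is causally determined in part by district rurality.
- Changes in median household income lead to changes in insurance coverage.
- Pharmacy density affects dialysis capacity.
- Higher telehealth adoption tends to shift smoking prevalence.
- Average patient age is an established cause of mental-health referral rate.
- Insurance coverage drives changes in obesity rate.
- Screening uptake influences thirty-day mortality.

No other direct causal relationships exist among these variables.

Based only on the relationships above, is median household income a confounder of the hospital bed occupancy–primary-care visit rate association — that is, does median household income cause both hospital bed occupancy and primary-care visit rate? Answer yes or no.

no

Median household income has no stated causal path to hospital bed occupancy. A confounder must cause both variables, so median household income does not qualify.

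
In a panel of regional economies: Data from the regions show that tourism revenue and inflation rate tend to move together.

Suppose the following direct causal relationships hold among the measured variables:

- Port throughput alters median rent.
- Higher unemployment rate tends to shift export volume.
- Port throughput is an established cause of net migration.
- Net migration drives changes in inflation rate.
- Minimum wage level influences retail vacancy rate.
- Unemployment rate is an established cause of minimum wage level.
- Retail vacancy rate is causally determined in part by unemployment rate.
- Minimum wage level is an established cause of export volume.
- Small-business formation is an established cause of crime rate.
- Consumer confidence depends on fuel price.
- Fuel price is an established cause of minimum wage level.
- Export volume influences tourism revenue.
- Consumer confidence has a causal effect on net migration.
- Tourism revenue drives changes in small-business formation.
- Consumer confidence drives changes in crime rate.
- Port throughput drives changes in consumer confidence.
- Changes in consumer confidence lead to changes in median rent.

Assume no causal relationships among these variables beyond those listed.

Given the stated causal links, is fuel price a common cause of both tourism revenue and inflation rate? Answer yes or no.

Fuel price has a causal path to tourism revenue (fuel price → minimum wage level → export volume → tourism revenue) and to inflation rate (fuel price → consumer confidence → net migration → inflation rate), so it is a common cause of both — a confounder.

yes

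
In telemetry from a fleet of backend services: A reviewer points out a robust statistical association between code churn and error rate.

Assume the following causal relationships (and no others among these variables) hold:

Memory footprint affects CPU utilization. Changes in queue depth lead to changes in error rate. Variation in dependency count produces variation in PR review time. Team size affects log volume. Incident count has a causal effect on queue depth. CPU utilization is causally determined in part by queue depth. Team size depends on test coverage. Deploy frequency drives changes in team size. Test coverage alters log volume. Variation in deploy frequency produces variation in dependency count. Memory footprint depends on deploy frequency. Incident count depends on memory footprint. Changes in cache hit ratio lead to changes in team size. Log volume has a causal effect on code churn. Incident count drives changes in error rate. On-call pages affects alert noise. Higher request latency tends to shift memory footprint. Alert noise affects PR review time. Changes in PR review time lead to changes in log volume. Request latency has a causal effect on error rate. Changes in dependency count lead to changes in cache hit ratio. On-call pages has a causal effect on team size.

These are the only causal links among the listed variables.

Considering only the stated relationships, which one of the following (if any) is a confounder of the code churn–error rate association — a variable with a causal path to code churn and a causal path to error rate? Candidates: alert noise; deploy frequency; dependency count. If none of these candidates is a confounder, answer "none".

deploy frequency

Deploy frequency causes code churn (deploy frequency → team size → log volume → code churn) and also causes error rate (deploy frequency → memory footprint → incident count → error rate); it is a common cause of both.
Each of the other candidates lacks a causal path to at least one of code churn and error rate, so they do not confound the relationship.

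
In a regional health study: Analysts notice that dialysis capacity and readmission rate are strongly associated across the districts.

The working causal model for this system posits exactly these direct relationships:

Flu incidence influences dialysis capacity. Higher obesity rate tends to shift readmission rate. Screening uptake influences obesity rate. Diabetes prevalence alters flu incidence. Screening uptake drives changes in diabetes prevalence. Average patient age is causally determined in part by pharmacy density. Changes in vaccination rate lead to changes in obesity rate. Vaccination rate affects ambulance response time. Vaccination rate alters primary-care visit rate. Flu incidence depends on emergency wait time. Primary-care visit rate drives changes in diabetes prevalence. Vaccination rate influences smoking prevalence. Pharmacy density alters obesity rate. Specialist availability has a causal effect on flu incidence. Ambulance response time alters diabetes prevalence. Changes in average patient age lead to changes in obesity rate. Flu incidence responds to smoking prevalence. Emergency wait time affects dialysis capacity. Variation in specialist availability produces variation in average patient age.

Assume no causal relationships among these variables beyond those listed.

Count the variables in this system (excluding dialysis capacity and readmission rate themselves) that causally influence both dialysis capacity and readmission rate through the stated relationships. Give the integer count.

3

The common causes are: screening uptake (to dialysis capacity via screening uptake → diabetes prevalence → flu incidence → dialysis capacity; to readmission rate via screening uptake → obesity rate → readmission rate); specialist availability (to dialysis capacity via specialist availability → flu incidence → dialysis capacity; to readmission rate via specialist availability → average patient age → obesity rate → readmission rate); vaccination rate (to dialysis capacity via vaccination rate → smoking prevalence → flu incidence → dialysis capacity; to readmission rate via vaccination rate → obesity rate → readmission rate).
Every other variable lacks a causal path to at least one of dialysis capacity and readmission rate.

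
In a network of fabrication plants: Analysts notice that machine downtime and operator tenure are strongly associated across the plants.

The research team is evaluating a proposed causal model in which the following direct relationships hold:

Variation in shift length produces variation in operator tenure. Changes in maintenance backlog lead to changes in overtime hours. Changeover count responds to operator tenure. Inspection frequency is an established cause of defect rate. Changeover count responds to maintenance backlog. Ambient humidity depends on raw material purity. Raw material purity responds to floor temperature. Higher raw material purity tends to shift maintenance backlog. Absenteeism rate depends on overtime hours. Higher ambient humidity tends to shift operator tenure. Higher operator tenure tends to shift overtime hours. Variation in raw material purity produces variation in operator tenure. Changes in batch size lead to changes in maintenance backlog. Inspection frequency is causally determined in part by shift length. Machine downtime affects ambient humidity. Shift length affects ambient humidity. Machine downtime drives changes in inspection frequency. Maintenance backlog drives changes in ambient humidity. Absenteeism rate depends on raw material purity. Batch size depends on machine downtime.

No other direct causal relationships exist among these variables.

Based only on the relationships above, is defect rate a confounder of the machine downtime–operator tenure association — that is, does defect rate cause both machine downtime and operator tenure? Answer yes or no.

no

Defect rate has no stated causal path to either machine downtime or operator tenure. A confounder must cause both variables, so defect rate does not qualify.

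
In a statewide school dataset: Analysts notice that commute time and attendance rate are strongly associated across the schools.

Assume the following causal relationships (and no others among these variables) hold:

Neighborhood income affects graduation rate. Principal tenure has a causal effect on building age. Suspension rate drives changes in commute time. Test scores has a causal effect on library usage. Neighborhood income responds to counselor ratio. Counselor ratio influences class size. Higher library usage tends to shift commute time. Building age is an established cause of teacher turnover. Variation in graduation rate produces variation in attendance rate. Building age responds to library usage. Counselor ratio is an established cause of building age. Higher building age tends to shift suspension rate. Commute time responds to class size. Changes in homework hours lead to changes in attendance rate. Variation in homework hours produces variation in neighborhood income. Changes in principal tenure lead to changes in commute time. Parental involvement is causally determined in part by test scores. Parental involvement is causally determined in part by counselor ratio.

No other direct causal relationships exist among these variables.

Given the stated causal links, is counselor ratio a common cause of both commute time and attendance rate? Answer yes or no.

yes

Counselor ratio has a causal path to commute time (counselor ratio → class size → commute time) and to attendance rate (counselor ratio → neighborhood income → graduation rate → attendance rate), so it is a common cause of both — a confounder.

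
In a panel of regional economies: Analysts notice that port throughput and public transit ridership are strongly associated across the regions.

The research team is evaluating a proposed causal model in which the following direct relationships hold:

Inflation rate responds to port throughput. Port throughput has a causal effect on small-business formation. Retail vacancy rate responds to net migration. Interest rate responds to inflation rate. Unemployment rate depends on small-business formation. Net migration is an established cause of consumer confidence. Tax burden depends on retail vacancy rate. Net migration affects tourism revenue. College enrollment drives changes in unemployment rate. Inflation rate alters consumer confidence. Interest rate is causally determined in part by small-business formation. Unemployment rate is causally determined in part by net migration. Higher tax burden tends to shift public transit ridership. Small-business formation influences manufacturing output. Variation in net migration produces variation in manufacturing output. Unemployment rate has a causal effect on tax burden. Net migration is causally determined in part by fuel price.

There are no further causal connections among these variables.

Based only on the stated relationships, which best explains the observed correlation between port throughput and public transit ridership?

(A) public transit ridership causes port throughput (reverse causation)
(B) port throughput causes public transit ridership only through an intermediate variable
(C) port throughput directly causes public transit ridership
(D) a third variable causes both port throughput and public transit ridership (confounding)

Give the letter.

Port throughput reaches public transit ridership through port throughput → small-business formation → unemployment rate → tax burden → public transit ridership — an indirect causal chain with no direct port throughput → public transit ridership link. No variable causes both port throughput and public transit ridership, so confounding is ruled out; the effect is mediated.

B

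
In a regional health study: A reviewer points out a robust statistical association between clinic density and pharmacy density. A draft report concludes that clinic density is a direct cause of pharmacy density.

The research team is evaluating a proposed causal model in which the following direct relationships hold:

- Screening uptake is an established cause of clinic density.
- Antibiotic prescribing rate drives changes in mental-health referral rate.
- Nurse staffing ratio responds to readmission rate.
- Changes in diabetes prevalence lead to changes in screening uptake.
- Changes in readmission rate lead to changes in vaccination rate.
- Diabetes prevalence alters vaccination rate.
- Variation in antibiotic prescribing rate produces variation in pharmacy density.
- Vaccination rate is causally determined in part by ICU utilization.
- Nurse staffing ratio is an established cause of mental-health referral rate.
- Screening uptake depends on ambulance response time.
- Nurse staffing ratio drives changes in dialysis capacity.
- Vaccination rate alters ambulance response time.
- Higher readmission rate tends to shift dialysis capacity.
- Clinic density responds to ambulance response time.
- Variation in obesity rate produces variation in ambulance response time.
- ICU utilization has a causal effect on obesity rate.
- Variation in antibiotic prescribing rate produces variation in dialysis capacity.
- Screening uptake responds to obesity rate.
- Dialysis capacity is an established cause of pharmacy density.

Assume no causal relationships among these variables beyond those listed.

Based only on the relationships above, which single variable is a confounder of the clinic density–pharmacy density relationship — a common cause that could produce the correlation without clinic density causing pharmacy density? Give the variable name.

Readmission rate has a causal path to clinic density (readmission rate → vaccination rate → ambulance response time → clinic density) and a separate causal path to pharmacy density (readmission rate → dialysis capacity → pharmacy density), so it is a common cause of both.
No stated relationship gives clinic density a causal route to pharmacy density, so the correlation is explained by the shared upstream cause rather than a direct effect.

readmission rate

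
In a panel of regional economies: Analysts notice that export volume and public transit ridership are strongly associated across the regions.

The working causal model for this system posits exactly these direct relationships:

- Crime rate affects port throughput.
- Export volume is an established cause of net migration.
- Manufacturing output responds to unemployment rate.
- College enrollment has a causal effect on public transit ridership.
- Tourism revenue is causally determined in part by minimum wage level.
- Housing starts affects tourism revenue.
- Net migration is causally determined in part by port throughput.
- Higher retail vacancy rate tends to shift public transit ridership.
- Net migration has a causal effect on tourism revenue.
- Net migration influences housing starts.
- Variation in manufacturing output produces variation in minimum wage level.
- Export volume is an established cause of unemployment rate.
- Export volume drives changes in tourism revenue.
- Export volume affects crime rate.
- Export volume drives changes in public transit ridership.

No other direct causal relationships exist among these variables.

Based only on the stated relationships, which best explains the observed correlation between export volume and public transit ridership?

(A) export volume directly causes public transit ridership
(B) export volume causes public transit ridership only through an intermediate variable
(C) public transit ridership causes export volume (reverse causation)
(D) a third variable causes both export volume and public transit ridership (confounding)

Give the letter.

There is a stated direct causal link export volume → public transit ridership, and no variable causes both export volume and public transit ridership, so the correlation reflects direct causation.

A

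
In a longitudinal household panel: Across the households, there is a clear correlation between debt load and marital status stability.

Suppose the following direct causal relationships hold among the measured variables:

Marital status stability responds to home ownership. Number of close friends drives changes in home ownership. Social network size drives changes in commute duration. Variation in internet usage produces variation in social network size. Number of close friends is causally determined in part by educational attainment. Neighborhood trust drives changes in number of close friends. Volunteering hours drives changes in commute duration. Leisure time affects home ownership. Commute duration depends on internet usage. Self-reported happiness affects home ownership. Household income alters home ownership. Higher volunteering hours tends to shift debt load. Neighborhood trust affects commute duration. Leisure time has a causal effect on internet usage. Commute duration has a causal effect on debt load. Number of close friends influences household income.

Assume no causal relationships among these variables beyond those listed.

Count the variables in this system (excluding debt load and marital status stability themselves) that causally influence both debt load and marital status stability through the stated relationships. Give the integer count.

The common causes are: leisure time (to debt load via leisure time → internet usage → commute duration → debt load; to marital status stability via leisure time → home ownership → marital status stability); neighborhood trust (to debt load via neighborhood trust → commute duration → debt load; to marital status stability via neighborhood trust → number of close friends → home ownership → marital status stability).
Every other variable lacks a causal path to at least one of debt load and marital status stability.

2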